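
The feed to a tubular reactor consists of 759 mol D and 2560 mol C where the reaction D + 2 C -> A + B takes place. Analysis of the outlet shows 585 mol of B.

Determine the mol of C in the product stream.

1390 mol

For B: n = n₀ + 1ξ → 585 = 0 + 1ξ, giving ξ = 585 mol.
Outlet amounts (n = n₀ + ν ξ):
  D: 759 − 1(585) = 174
  C: 2560 − 2(585) = 1390
  A: 0 + 1(585) = 585
  B: 0 + 1(585) = 585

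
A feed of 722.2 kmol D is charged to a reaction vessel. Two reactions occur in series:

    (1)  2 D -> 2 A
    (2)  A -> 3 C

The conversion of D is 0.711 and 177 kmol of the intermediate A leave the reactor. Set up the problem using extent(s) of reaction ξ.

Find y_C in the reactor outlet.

Conversion of D: D consumed = 2ξ₁ = 0.711 × 722.2 → ξ₁ = 256.7 kmol.
A balance: n_A = 0 + 2ξ₁ − 1ξ₂ = 177 → ξ₂ = (2·256.7 − 177)/1 = 336.5 kmol.
Outlet amounts (n = n₀ + Σ ν·ξ):
  D: 722.2 − 2(256.7) = 208.7
  A: 0 + 2(256.7) − 1(336.5) = 177
  C: 0 + 3(336.5) = 1009
Total out = 1395 kmol; y_C = 1009 / 1395 = 0.7235.

0.724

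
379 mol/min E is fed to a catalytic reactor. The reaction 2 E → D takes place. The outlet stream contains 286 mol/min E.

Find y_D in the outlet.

0.14

For E: n = n₀ − 2ξ → 286 = 379 − 2ξ, giving ξ = 46.5 mol/min.
Outlet amounts (n = n₀ + ν ξ):
  E: 379 − 2(46.5) = 286
  D: 0 + 1(46.5) = 46.5
Total out = 332.5 mol/min; y_D = 46.5 / 332.5 = 0.1398.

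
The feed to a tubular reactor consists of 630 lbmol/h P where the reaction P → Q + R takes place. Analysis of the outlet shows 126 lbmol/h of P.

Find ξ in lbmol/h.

For P: n = n₀ − 1ξ → 126 = 630 − 1ξ, giving ξ = 504 lbmol/h.
Outlet amounts (n = n₀ + ν ξ):
  P: 630 − 1(504) = 126
  Q: 0 + 1(504) = 504
  R: 0 + 1(504) = 504

ξ = 504 lbmol/h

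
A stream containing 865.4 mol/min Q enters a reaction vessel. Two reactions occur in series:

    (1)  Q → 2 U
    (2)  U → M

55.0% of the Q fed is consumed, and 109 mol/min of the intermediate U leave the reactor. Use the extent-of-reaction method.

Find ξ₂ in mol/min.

Conversion of Q: Q consumed = 1ξ₁ = 0.55 × 865.4 → ξ₁ = 476 mol/min.
U balance: n_U = 0 + 2ξ₁ − 1ξ₂ = 109 → ξ₂ = (2·476 − 109)/1 = 842.9 mol/min.
Outlet amounts (n = n₀ + Σ ν·ξ):
  Q: 865.4 − 1(476) = 389.4
  U: 0 + 2(476) − 1(842.9) = 109
  M: 0 + 1(842.9) = 842.9

ξ₂ = 843 mol/min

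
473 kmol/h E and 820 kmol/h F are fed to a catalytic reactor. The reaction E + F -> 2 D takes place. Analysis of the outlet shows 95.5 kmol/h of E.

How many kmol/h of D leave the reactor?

For E: n = n₀ − 1ξ → 95.5 = 473 − 1ξ, giving ξ = 377.5 kmol/h.
Outlet amounts (n = n₀ + ν ξ):
  E: 473 − 1(377.5) = 95.5
  F: 820 − 1(377.5) = 442.5
  D: 0 + 2(377.5) = 755

755 kmol/h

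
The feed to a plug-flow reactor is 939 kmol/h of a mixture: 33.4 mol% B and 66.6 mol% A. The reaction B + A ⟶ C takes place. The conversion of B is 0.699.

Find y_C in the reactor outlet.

B reacted = 0.699 × 313.6 = 219.2 kmol/h; ν_B = −1, so ξ = 219.2/1 = 219.2 kmol/h.
Outlet amounts (n = n₀ + ν ξ):
  B: 313.6 − 1(219.2) = 94.4
  A: 625.4 − 1(219.2) = 406.1
  C: 0 + 1(219.2) = 219.2
Total out = 719.8 kmol/h; y_C = 219.2 / 719.8 = 0.3046.

0.305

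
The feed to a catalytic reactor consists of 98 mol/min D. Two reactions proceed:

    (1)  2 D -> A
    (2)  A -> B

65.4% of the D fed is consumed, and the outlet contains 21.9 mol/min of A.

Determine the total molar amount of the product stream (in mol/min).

66 mol/min

Conversion of D: D consumed = 2ξ₁ = 0.654 × 98 → ξ₁ = 32.05 mol/min.
A balance: n_A = 0 + 1ξ₁ − 1ξ₂ = 21.9 → ξ₂ = (1·32.05 − 21.9)/1 = 10.15 mol/min.
Outlet amounts (n = n₀ + Σ ν·ξ):
  D: 98 − 2(32.05) = 33.91
  A: 0 + 1(32.05) − 1(10.15) = 21.9
  B: 0 + 1(10.15) = 10.15
Total out = 33.91 + 21.9 + 10.15 = 65.95 mol/min.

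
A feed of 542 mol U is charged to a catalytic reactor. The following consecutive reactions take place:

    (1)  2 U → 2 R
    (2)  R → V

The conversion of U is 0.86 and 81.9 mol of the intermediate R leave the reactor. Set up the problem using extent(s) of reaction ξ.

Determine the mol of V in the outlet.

Conversion of U: U consumed = 2ξ₁ = 0.86 × 542 → ξ₁ = 233.1 mol.
R balance: n_R = 0 + 2ξ₁ − 1ξ₂ = 81.9 → ξ₂ = (2·233.1 − 81.9)/1 = 384.2 mol.
Outlet amounts (n = n₀ + Σ ν·ξ):
  U: 542 − 2(233.1) = 75.88
  R: 0 + 2(233.1) − 1(384.2) = 81.9
  V: 0 + 1(384.2) = 384.2

384 mol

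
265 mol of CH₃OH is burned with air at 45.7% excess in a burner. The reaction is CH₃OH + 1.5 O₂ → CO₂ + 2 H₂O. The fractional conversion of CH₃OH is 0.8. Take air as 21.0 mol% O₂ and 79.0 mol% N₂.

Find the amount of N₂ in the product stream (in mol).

Stoichiometric O₂ = 1.5 × 265 = 397.5 mol; O₂ fed = 397.5 × 1.457 = 579.2 mol.
N₂ fed = 579.2 × 79/21 = 2179 mol.
Fuel reacted = 0.8 × 265 → ξ = 212 mol.
Outlet (n = n₀ + ν ξ):
  CH₃OH: 265 − 1(212) = 53
  O₂: 579.2 − 1.5(212) = 261.2
  N₂: 2179 (inert)
  CO₂: 0 + 1(212) = 212
  H₂O: 0 + 2(212) = 424

2180 mol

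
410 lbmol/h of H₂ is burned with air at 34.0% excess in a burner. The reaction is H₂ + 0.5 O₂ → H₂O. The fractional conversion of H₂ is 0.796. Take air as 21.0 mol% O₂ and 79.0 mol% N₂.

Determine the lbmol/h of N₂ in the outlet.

1030 lbmol/h

Stoichiometric O₂ = 0.5 × 410 = 205 lbmol/h; O₂ fed = 205 × 1.340 = 274.7 lbmol/h.
N₂ fed = 274.7 × 79/21 = 1033 lbmol/h.
Fuel reacted = 0.796 × 410 → ξ = 326.4 lbmol/h.
Outlet (n = n₀ + ν ξ):
  H₂: 410 − 1(326.4) = 83.64
  O₂: 274.7 − 0.5(326.4) = 111.5
  N₂: 1033 (inert)
  H₂O: 0 + 1(326.4) = 326.4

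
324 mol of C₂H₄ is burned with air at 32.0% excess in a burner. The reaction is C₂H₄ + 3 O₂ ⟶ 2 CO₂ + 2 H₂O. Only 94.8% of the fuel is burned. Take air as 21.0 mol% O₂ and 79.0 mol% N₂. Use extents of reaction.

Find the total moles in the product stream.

6430 mol

Stoichiometric O₂ = 3 × 324 = 972 mol; O₂ fed = 972 × 1.320 = 1283 mol.
N₂ fed = 1283 × 79/21 = 4827 mol.
Fuel reacted = 0.948 × 324 → ξ = 307.2 mol.
Outlet (n = n₀ + ν ξ):
  C₂H₄: 324 − 1(307.2) = 16.85
  O₂: 1283 − 3(307.2) = 361.6
  N₂: 4827 (inert)
  CO₂: 0 + 2(307.2) = 614.3
  H₂O: 0 + 2(307.2) = 614.3
Total out = 16.85 + 361.6 + 4827 + 614.3 + 614.3 = 6434 mol.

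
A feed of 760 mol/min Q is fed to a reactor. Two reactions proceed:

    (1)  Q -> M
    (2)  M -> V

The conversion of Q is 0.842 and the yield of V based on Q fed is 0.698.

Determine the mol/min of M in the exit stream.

Conversion of Q: Q consumed = 1ξ₁ = 0.842 × 760 → ξ₁ = 639.9 mol/min.
Yield of V: 1ξ₂ / 760 = 0.698 → ξ₂ = 530.5 mol/min.
Outlet amounts (n = n₀ + Σ ν·ξ):
  Q: 760 − 1(639.9) = 120.1
  M: 0 + 1(639.9) − 1(530.5) = 109.4
  V: 0 + 1(530.5) = 530.5

109 mol/min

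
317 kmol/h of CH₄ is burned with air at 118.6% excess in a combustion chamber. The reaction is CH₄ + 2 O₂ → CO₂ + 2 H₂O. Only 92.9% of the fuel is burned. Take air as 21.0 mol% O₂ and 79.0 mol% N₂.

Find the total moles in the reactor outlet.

Stoichiometric O₂ = 2 × 317 = 634 kmol/h; O₂ fed = 634 × 2.186 = 1386 kmol/h.
N₂ fed = 1386 × 79/21 = 5214 kmol/h.
Fuel reacted = 0.929 × 317 → ξ = 294.5 kmol/h.
Outlet (n = n₀ + ν ξ):
  CH₄: 317 − 1(294.5) = 22.51
  O₂: 1386 − 2(294.5) = 796.9
  N₂: 5214 (inert)
  CO₂: 0 + 1(294.5) = 294.5
  H₂O: 0 + 2(294.5) = 589
Total out = 22.51 + 796.9 + 5214 + 294.5 + 589 = 6917 kmol/h.

6920 kmol/h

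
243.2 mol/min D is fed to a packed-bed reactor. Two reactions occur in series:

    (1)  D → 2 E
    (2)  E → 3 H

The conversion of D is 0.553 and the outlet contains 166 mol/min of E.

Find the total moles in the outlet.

Conversion of D: D consumed = 1ξ₁ = 0.553 × 243.2 → ξ₁ = 134.5 mol/min.
E balance: n_E = 0 + 2ξ₁ − 1ξ₂ = 166 → ξ₂ = (2·134.5 − 166)/1 = 103 mol/min.
Outlet amounts (n = n₀ + Σ ν·ξ):
  D: 243.2 − 1(134.5) = 108.7
  E: 0 + 2(134.5) − 1(103) = 166
  H: 0 + 3(103) = 308.9
Total out = 108.7 + 166 + 308.9 = 583.6 mol/min.

584 mol/min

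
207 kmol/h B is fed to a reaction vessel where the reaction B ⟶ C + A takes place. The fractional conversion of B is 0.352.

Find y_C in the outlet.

0.26

B reacted = 0.352 × 207 = 72.86 kmol/h; ν_B = −1, so ξ = 72.86/1 = 72.86 kmol/h.
Outlet amounts (n = n₀ + ν ξ):
  B: 207 − 1(72.86) = 134.1
  C: 0 + 1(72.86) = 72.86
  A: 0 + 1(72.86) = 72.86
Total out = 279.9 kmol/h; y_C = 72.86 / 279.9 = 0.2604.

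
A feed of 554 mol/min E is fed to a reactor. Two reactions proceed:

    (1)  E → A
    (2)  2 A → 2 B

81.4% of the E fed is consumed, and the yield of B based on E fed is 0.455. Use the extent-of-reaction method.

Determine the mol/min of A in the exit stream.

199 mol/min

Conversion of E: E consumed = 1ξ₁ = 0.814 × 554 → ξ₁ = 451 mol/min.
Yield of B: 2ξ₂ / 554 = 0.455 → ξ₂ = 126 mol/min.
Outlet amounts (n = n₀ + Σ ν·ξ):
  E: 554 − 1(451) = 103
  A: 0 + 1(451) − 2(126) = 198.9
  B: 0 + 2(126) = 252.1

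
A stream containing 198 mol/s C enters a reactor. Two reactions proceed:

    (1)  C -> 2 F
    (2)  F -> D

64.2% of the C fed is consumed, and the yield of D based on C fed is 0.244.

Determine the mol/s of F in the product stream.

206 mol/s

Conversion of C: C consumed = 1ξ₁ = 0.642 × 198 → ξ₁ = 127.1 mol/s.
Yield of D: 1ξ₂ / 198 = 0.244 → ξ₂ = 48.31 mol/s.
Outlet amounts (n = n₀ + Σ ν·ξ):
  C: 198 − 1(127.1) = 70.88
  F: 0 + 2(127.1) − 1(48.31) = 205.9
  D: 0 + 1(48.31) = 48.31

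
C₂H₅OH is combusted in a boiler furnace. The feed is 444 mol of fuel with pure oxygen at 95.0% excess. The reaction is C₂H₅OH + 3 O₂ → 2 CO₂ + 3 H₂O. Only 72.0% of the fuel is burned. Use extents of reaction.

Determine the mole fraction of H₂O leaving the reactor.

0.285

Stoichiometric O₂ = 3 × 444 = 1332 mol; O₂ fed = 1332 × 1.950 = 2597 mol.
Fuel reacted = 0.72 × 444 → ξ = 319.7 mol.
Outlet (n = n₀ + ν ξ):
  C₂H₅OH: 444 − 1(319.7) = 124.3
  O₂: 2597 − 3(319.7) = 1638
  CO₂: 0 + 2(319.7) = 639.4
  H₂O: 0 + 3(319.7) = 959
Total out = 3361 mol; y_H₂O = 959 / 3361 = 0.2853.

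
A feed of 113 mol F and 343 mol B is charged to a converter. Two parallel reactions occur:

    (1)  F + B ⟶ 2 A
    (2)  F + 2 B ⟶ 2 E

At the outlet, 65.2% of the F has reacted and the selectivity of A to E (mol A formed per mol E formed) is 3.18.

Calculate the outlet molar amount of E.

35.3 mol

Conversion of F: F consumed = 0.652 × 113 = 73.68 mol = 1ξ₁ + 1ξ₂.
Selectivity: 2ξ₁ / (2ξ₂) = 3.18 → ξ₁ = 3.18 ξ₂.
Substitute: (1·3.18 + 1) ξ₂ = 73.68 → ξ₂ = 17.63 mol, ξ₁ = 56.05 mol.
Outlet amounts (n = n₀ + Σ ν·ξ):
  F: 113 − 1(56.05) − 1(17.63) = 39.32
  B: 343 − 1(56.05) − 2(17.63) = 251.7
  A: 0 + 2(56.05) = 112.1
  E: 0 + 2(17.63) = 35.25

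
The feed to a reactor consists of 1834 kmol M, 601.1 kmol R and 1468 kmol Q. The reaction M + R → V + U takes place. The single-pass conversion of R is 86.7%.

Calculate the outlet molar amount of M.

1310 kmol

R reacted = 0.867 × 601.1 = 521.2 kmol; ν_R = −1, so ξ = 521.2/1 = 521.2 kmol.
Outlet amounts (n = n₀ + ν ξ):
  M: 1834 − 1(521.2) = 1313
  R: 601.1 − 1(521.2) = 79.95
  V: 0 + 1(521.2) = 521.2
  U: 0 + 1(521.2) = 521.2
  Q: 1468 (inert)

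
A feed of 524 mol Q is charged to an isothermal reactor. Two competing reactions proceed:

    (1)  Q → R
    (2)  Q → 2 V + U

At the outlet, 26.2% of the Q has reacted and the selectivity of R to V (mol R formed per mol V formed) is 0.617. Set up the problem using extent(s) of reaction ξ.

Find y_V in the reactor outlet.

0.19

Conversion of Q: Q consumed = 0.262 × 524 = 137.3 mol = 1ξ₁ + 1ξ₂.
Selectivity: 1ξ₁ / (2ξ₂) = 0.617 → ξ₁ = 1.234 ξ₂.
Substitute: (1·1.234 + 1) ξ₂ = 137.3 → ξ₂ = 61.45 mol, ξ₁ = 75.83 mol.
Outlet amounts (n = n₀ + Σ ν·ξ):
  Q: 524 − 1(75.83) − 1(61.45) = 386.7
  R: 0 + 1(75.83) = 75.83
  V: 0 + 2(61.45) = 122.9
  U: 0 + 1(61.45) = 61.45
Total out = 646.9 mol; y_V = 122.9 / 646.9 = 0.19.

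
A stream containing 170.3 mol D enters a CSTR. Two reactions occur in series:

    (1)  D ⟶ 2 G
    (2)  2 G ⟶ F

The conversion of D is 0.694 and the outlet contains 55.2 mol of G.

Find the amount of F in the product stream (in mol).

90.6 mol

Conversion of D: D consumed = 1ξ₁ = 0.694 × 170.3 → ξ₁ = 118.2 mol.
G balance: n_G = 0 + 2ξ₁ − 2ξ₂ = 55.2 → ξ₂ = (2·118.2 − 55.2)/2 = 90.59 mol.
Outlet amounts (n = n₀ + Σ ν·ξ):
  D: 170.3 − 1(118.2) = 52.11
  G: 0 + 2(118.2) − 2(90.59) = 55.2
  F: 0 + 1(90.59) = 90.59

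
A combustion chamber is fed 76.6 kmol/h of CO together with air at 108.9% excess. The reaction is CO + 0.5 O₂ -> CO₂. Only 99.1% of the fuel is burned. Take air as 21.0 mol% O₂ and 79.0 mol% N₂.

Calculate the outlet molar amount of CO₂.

Stoichiometric O₂ = 0.5 × 76.6 = 38.3 kmol/h; O₂ fed = 38.3 × 2.089 = 80.01 kmol/h.
N₂ fed = 80.01 × 79/21 = 301 kmol/h.
Fuel reacted = 0.991 × 76.6 → ξ = 75.91 kmol/h.
Outlet (n = n₀ + ν ξ):
  CO: 76.6 − 1(75.91) = 0.6894
  O₂: 80.01 − 0.5(75.91) = 42.05
  N₂: 301 (inert)
  CO₂: 0 + 1(75.91) = 75.91

75.9 kmol/h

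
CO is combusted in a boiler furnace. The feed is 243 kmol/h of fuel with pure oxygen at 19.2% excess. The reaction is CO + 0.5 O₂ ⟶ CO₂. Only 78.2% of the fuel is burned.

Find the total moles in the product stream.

293 kmol/h

Stoichiometric O₂ = 0.5 × 243 = 121.5 kmol/h; O₂ fed = 121.5 × 1.192 = 144.8 kmol/h.
Fuel reacted = 0.782 × 243 → ξ = 190 kmol/h.
Outlet (n = n₀ + ν ξ):
  CO: 243 − 1(190) = 52.97
  O₂: 144.8 − 0.5(190) = 49.81
  CO₂: 0 + 1(190) = 190
Total out = 52.97 + 49.81 + 190 = 292.8 kmol/h.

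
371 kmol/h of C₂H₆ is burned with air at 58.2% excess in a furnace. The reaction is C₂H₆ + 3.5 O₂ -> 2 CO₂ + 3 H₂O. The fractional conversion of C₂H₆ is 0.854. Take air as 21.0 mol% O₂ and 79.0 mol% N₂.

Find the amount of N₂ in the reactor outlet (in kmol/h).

Stoichiometric O₂ = 3.5 × 371 = 1298 kmol/h; O₂ fed = 1298 × 1.582 = 2054 kmol/h.
N₂ fed = 2054 × 79/21 = 7728 kmol/h.
Fuel reacted = 0.854 × 371 → ξ = 316.8 kmol/h.
Outlet (n = n₀ + ν ξ):
  C₂H₆: 371 − 1(316.8) = 54.17
  O₂: 2054 − 3.5(316.8) = 945.3
  N₂: 7728 (inert)
  CO₂: 0 + 2(316.8) = 633.7
  H₂O: 0 + 3(316.8) = 950.5

7730 kmol/h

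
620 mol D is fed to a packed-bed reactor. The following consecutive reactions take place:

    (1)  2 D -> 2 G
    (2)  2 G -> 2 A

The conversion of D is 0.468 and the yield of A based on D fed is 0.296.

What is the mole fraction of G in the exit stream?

0.172

Conversion of D: D consumed = 2ξ₁ = 0.468 × 620 → ξ₁ = 145.1 mol.
Yield of A: 2ξ₂ / 620 = 0.296 → ξ₂ = 91.76 mol.
Outlet amounts (n = n₀ + Σ ν·ξ):
  D: 620 − 2(145.1) = 329.8
  G: 0 + 2(145.1) − 2(91.76) = 106.6
  A: 0 + 2(91.76) = 183.5
Total out = 620 mol; y_G = 106.6 / 620 = 0.172.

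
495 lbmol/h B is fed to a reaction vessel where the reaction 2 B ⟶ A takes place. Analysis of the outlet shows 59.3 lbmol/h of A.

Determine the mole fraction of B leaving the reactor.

0.864

For A: n = n₀ + 1ξ → 59.3 = 0 + 1ξ, giving ξ = 59.3 lbmol/h.
Outlet amounts (n = n₀ + ν ξ):
  B: 495 − 2(59.3) = 376.4
  A: 0 + 1(59.3) = 59.3
Total out = 435.7 lbmol/h; y_B = 376.4 / 435.7 = 0.8639.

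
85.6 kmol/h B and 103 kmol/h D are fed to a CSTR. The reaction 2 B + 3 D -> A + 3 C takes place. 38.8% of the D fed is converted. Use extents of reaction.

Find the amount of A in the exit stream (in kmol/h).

13.3 kmol/h

D reacted = 0.388 × 103 = 39.96 kmol/h; ν_D = −3, so ξ = 39.96/3 = 13.32 kmol/h.
Outlet amounts (n = n₀ + ν ξ):
  B: 85.6 − 2(13.32) = 58.96
  D: 103 − 3(13.32) = 63.04
  A: 0 + 1(13.32) = 13.32
  C: 0 + 3(13.32) = 39.96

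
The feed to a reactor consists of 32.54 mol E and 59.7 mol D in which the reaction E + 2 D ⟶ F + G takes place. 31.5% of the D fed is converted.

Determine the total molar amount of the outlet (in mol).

D reacted = 0.315 × 59.7 = 18.81 mol; ν_D = −2, so ξ = 18.81/2 = 9.403 mol.
Outlet amounts (n = n₀ + ν ξ):
  E: 32.54 − 1(9.403) = 23.14
  D: 59.7 − 2(9.403) = 40.89
  F: 0 + 1(9.403) = 9.403
  G: 0 + 1(9.403) = 9.403
Total out = 23.14 + 40.89 + 9.403 + 9.403 = 82.84 mol.

82.8 mol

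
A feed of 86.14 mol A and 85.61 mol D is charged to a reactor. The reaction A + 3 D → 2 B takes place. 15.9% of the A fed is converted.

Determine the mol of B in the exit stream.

27.4 mol

A reacted = 0.159 × 86.14 = 13.7 mol; ν_A = −1, so ξ = 13.7/1 = 13.7 mol.
Outlet amounts (n = n₀ + ν ξ):
  A: 86.14 − 1(13.7) = 72.44
  D: 85.61 − 3(13.7) = 44.52
  B: 0 + 2(13.7) = 27.39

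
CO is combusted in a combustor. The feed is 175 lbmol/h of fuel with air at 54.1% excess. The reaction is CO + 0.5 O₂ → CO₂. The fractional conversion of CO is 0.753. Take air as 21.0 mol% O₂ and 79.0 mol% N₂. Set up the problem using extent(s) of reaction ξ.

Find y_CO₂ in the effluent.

Stoichiometric O₂ = 0.5 × 175 = 87.5 lbmol/h; O₂ fed = 87.5 × 1.541 = 134.8 lbmol/h.
N₂ fed = 134.8 × 79/21 = 507.2 lbmol/h.
Fuel reacted = 0.753 × 175 → ξ = 131.8 lbmol/h.
Outlet (n = n₀ + ν ξ):
  CO: 175 − 1(131.8) = 43.22
  O₂: 134.8 − 0.5(131.8) = 68.95
  N₂: 507.2 (inert)
  CO₂: 0 + 1(131.8) = 131.8
Total out = 751.2 lbmol/h; y_CO₂ = 131.8 / 751.2 = 0.1754.

0.175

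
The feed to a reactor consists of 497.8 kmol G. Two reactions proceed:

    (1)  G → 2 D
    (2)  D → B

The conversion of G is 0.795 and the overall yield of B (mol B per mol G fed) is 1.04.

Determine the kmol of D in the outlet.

274 kmol

Conversion of G: G consumed = 1ξ₁ = 0.795 × 497.8 → ξ₁ = 395.8 kmol.
Yield of B: 1ξ₂ / 497.8 = 1.04 → ξ₂ = 517.7 kmol.
Outlet amounts (n = n₀ + Σ ν·ξ):
  G: 497.8 − 1(395.8) = 102
  D: 0 + 2(395.8) − 1(517.7) = 273.8
  B: 0 + 1(517.7) = 517.7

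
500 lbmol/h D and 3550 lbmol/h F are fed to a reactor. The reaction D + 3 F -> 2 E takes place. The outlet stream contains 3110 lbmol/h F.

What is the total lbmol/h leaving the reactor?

3760 lbmol/h

For F: n = n₀ − 3ξ → 3110 = 3550 − 3ξ, giving ξ = 146.7 lbmol/h.
Outlet amounts (n = n₀ + ν ξ):
  D: 500 − 1(146.7) = 353.3
  F: 3550 − 3(146.7) = 3110
  E: 0 + 2(146.7) = 293.3
Total out = 353.3 + 3110 + 293.3 = 3757 lbmol/h.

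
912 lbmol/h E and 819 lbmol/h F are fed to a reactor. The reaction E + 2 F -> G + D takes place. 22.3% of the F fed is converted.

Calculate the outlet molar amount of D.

F reacted = 0.223 × 819 = 182.6 lbmol/h; ν_F = −2, so ξ = 182.6/2 = 91.32 lbmol/h.
Outlet amounts (n = n₀ + ν ξ):
  E: 912 − 1(91.32) = 820.7
  F: 819 − 2(91.32) = 636.4
  G: 0 + 1(91.32) = 91.32
  D: 0 + 1(91.32) = 91.32

91.3 lbmol/h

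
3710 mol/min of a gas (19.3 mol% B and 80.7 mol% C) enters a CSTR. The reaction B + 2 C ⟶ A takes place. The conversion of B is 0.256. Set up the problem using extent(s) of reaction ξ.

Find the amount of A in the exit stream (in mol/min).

183 mol/min

B reacted = 0.256 × 716 = 183.3 mol/min; ν_B = −1, so ξ = 183.3/1 = 183.3 mol/min.
Outlet amounts (n = n₀ + ν ξ):
  B: 716 − 1(183.3) = 532.7
  C: 2994 − 2(183.3) = 2627
  A: 0 + 1(183.3) = 183.3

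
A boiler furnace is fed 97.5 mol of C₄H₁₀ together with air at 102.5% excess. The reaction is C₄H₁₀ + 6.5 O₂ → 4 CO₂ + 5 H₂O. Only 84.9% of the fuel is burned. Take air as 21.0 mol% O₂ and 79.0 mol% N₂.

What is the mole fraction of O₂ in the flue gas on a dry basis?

Stoichiometric O₂ = 6.5 × 97.5 = 633.8 mol; O₂ fed = 633.8 × 2.025 = 1283 mol.
N₂ fed = 1283 × 79/21 = 4828 mol.
Fuel reacted = 0.849 × 97.5 → ξ = 82.78 mol.
Outlet (n = n₀ + ν ξ):
  C₄H₁₀: 97.5 − 1(82.78) = 14.72
  O₂: 1283 − 6.5(82.78) = 745.3
  N₂: 4828 (inert)
  CO₂: 0 + 4(82.78) = 331.1
  H₂O: 0 + 5(82.78) = 413.9
Dry total = 5919 mol; y_O₂ (dry) = 745.3 / 5919 = 0.1259.

0.126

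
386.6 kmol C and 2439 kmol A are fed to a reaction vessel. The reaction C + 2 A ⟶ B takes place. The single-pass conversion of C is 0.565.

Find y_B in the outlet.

0.0914

C reacted = 0.565 × 386.6 = 218.4 kmol; ν_C = −1, so ξ = 218.4/1 = 218.4 kmol.
Outlet amounts (n = n₀ + ν ξ):
  C: 386.6 − 1(218.4) = 168.2
  A: 2439 − 2(218.4) = 2002
  B: 0 + 1(218.4) = 218.4
Total out = 2389 kmol; y_B = 218.4 / 2389 = 0.09144.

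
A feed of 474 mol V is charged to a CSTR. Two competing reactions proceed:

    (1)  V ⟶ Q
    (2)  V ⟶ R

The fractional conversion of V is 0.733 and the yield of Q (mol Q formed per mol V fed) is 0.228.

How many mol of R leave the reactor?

Yield of Q: 1ξ₁ / 474 = 0.228 → ξ₁ = 108.1 mol.
Conversion of V: 1ξ₁ + 1ξ₂ = 0.733 × 474 = 347.4 → ξ₂ = 239.4 mol.
Outlet amounts (n = n₀ + Σ ν·ξ):
  V: 474 − 1(108.1) − 1(239.4) = 126.6
  Q: 0 + 1(108.1) = 108.1
  R: 0 + 1(239.4) = 239.4

239 mol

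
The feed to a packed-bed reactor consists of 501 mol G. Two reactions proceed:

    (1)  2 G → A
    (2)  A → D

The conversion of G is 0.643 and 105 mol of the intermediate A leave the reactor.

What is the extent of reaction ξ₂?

Conversion of G: G consumed = 2ξ₁ = 0.643 × 501 → ξ₁ = 161.1 mol.
A balance: n_A = 0 + 1ξ₁ − 1ξ₂ = 105 → ξ₂ = (1·161.1 − 105)/1 = 56.07 mol.
Outlet amounts (n = n₀ + Σ ν·ξ):
  G: 501 − 2(161.1) = 178.9
  A: 0 + 1(161.1) − 1(56.07) = 105
  D: 0 + 1(56.07) = 56.07

ξ₂ = 56.1 mol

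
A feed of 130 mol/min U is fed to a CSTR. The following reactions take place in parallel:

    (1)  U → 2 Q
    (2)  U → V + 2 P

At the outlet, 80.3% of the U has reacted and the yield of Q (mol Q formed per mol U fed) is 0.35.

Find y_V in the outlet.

0.258

Yield of Q: 2ξ₁ / 130 = 0.35 → ξ₁ = 22.75 mol/min.
Conversion of U: 1ξ₁ + 1ξ₂ = 0.803 × 130 = 104.4 → ξ₂ = 81.64 mol/min.
Outlet amounts (n = n₀ + Σ ν·ξ):
  U: 130 − 1(22.75) − 1(81.64) = 25.61
  Q: 0 + 2(22.75) = 45.5
  V: 0 + 1(81.64) = 81.64
  P: 0 + 2(81.64) = 163.3
Total out = 316 mol/min; y_V = 81.64 / 316 = 0.2583.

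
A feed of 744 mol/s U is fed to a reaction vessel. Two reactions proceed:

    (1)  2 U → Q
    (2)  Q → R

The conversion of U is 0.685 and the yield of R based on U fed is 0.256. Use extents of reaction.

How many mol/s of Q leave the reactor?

64.4 mol/s

Conversion of U: U consumed = 2ξ₁ = 0.685 × 744 → ξ₁ = 254.8 mol/s.
Yield of R: 1ξ₂ / 744 = 0.256 → ξ₂ = 190.5 mol/s.
Outlet amounts (n = n₀ + Σ ν·ξ):
  U: 744 − 2(254.8) = 234.4
  Q: 0 + 1(254.8) − 1(190.5) = 64.36
  R: 0 + 1(190.5) = 190.5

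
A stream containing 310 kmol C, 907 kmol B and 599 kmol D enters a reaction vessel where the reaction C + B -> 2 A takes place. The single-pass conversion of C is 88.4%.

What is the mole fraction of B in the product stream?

C reacted = 0.884 × 310 = 274 kmol; ν_C = −1, so ξ = 274/1 = 274 kmol.
Outlet amounts (n = n₀ + ν ξ):
  C: 310 − 1(274) = 35.96
  B: 907 − 1(274) = 633
  A: 0 + 2(274) = 548.1
  D: 599 (inert)
Total out = 1816 kmol; y_B = 633 / 1816 = 0.3485.

0.349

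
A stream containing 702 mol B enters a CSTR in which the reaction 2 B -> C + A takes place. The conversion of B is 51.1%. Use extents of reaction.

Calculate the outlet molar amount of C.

179 mol

B reacted = 0.511 × 702 = 358.7 mol; ν_B = −2, so ξ = 358.7/2 = 179.4 mol.
Outlet amounts (n = n₀ + ν ξ):
  B: 702 − 2(179.4) = 343.3
  C: 0 + 1(179.4) = 179.4
  A: 0 + 1(179.4) = 179.4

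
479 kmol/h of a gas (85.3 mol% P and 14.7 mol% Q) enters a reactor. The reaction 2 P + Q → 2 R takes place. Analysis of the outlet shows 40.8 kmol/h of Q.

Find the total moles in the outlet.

449 kmol/h

For Q: n = n₀ − 1ξ → 40.8 = 70.41 − 1ξ, giving ξ = 29.61 kmol/h.
Outlet amounts (n = n₀ + ν ξ):
  P: 408.6 − 2(29.61) = 349.4
  Q: 70.41 − 1(29.61) = 40.8
  R: 0 + 2(29.61) = 59.23
Total out = 349.4 + 40.8 + 59.23 = 449.4 kmol/h.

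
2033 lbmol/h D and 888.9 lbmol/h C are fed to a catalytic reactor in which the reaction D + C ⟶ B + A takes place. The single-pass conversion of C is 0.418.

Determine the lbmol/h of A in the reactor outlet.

372 lbmol/h

C reacted = 0.418 × 888.9 = 371.6 lbmol/h; ν_C = −1, so ξ = 371.6/1 = 371.6 lbmol/h.
Outlet amounts (n = n₀ + ν ξ):
  D: 2033 − 1(371.6) = 1661
  C: 888.9 − 1(371.6) = 517.3
  B: 0 + 1(371.6) = 371.6
  A: 0 + 1(371.6) = 371.6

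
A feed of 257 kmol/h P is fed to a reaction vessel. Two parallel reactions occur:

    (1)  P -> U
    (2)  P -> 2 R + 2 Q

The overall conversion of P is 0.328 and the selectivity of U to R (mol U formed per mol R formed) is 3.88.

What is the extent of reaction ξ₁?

ξ₁ = 74.7 kmol/h

Conversion of P: P consumed = 0.328 × 257 = 84.3 kmol/h = 1ξ₁ + 1ξ₂.
Selectivity: 1ξ₁ / (2ξ₂) = 3.88 → ξ₁ = 7.76 ξ₂.
Substitute: (1·7.76 + 1) ξ₂ = 84.3 → ξ₂ = 9.623 kmol/h, ξ₁ = 74.67 kmol/h.
Outlet amounts (n = n₀ + Σ ν·ξ):
  P: 257 − 1(74.67) − 1(9.623) = 172.7
  U: 0 + 1(74.67) = 74.67
  R: 0 + 2(9.623) = 19.25
  Q: 0 + 2(9.623) = 19.25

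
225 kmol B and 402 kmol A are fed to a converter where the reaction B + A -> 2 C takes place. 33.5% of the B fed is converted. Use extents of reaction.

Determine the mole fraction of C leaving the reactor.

0.24

B reacted = 0.335 × 225 = 75.38 kmol; ν_B = −1, so ξ = 75.38/1 = 75.38 kmol.
Outlet amounts (n = n₀ + ν ξ):
  B: 225 − 1(75.38) = 149.6
  A: 402 − 1(75.38) = 326.6
  C: 0 + 2(75.38) = 150.8
Total out = 627 kmol; y_C = 150.8 / 627 = 0.2404.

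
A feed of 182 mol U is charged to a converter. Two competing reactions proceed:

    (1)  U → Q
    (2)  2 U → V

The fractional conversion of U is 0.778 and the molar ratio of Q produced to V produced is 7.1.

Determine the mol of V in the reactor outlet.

Conversion of U: U consumed = 0.778 × 182 = 141.6 mol = 1ξ₁ + 2ξ₂.
Selectivity: 1ξ₁ / (1ξ₂) = 7.1 → ξ₁ = 7.1 ξ₂.
Substitute: (1·7.1 + 2) ξ₂ = 141.6 → ξ₂ = 15.56 mol, ξ₁ = 110.5 mol.
Outlet amounts (n = n₀ + Σ ν·ξ):
  U: 182 − 1(110.5) − 2(15.56) = 40.4
  Q: 0 + 1(110.5) = 110.5
  V: 0 + 1(15.56) = 15.56

15.6 mol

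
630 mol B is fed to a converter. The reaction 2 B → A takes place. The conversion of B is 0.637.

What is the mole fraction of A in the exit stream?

B reacted = 0.637 × 630 = 401.3 mol; ν_B = −2, so ξ = 401.3/2 = 200.7 mol.
Outlet amounts (n = n₀ + ν ξ):
  B: 630 − 2(200.7) = 228.7
  A: 0 + 1(200.7) = 200.7
Total out = 429.3 mol; y_A = 200.7 / 429.3 = 0.4674.

0.467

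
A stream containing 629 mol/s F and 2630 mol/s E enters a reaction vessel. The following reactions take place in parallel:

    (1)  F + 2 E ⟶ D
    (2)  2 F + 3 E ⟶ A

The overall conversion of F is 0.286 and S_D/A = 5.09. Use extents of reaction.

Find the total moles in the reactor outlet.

2900 mol/s

Conversion of F: F consumed = 0.286 × 629 = 179.9 mol/s = 1ξ₁ + 2ξ₂.
Selectivity: 1ξ₁ / (1ξ₂) = 5.09 → ξ₁ = 5.09 ξ₂.
Substitute: (1·5.09 + 2) ξ₂ = 179.9 → ξ₂ = 25.37 mol/s, ξ₁ = 129.1 mol/s.
Outlet amounts (n = n₀ + Σ ν·ξ):
  F: 629 − 1(129.1) − 2(25.37) = 449.1
  E: 2630 − 2(129.1) − 3(25.37) = 2296
  D: 0 + 1(129.1) = 129.1
  A: 0 + 1(25.37) = 25.37
Total out = 449.1 + 2296 + 129.1 + 25.37 = 2899 mol/s.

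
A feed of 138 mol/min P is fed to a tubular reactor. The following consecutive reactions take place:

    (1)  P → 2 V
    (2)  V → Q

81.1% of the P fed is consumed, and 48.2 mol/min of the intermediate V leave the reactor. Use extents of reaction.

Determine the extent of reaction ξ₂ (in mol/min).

Conversion of P: P consumed = 1ξ₁ = 0.811 × 138 → ξ₁ = 111.9 mol/min.
V balance: n_V = 0 + 2ξ₁ − 1ξ₂ = 48.2 → ξ₂ = (2·111.9 − 48.2)/1 = 175.6 mol/min.
Outlet amounts (n = n₀ + Σ ν·ξ):
  P: 138 − 1(111.9) = 26.08
  V: 0 + 2(111.9) − 1(175.6) = 48.2
  Q: 0 + 1(175.6) = 175.6

ξ₂ = 176 mol/min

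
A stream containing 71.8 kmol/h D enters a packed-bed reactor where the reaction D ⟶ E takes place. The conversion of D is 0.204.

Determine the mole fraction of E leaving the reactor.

0.204

D reacted = 0.204 × 71.8 = 14.65 kmol/h; ν_D = −1, so ξ = 14.65/1 = 14.65 kmol/h.
Outlet amounts (n = n₀ + ν ξ):
  D: 71.8 − 1(14.65) = 57.15
  E: 0 + 1(14.65) = 14.65
Total out = 71.8 kmol/h; y_E = 14.65 / 71.8 = 0.204.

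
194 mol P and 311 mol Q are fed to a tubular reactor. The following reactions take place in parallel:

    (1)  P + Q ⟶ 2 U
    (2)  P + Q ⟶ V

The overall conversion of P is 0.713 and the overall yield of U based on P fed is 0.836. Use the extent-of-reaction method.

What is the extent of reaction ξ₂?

ξ₂ = 57.2 mol

Yield of U: 2ξ₁ / 194 = 0.836 → ξ₁ = 81.09 mol.
Conversion of P: 1ξ₁ + 1ξ₂ = 0.713 × 194 = 138.3 → ξ₂ = 57.23 mol.
Outlet amounts (n = n₀ + Σ ν·ξ):
  P: 194 − 1(81.09) − 1(57.23) = 55.68
  Q: 311 − 1(81.09) − 1(57.23) = 172.7
  U: 0 + 2(81.09) = 162.2
  V: 0 + 1(57.23) = 57.23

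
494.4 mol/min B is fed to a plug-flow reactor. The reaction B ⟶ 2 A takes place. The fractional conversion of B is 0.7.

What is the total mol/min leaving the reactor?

840 mol/min

B reacted = 0.7 × 494.4 = 346.1 mol/min; ν_B = −1, so ξ = 346.1/1 = 346.1 mol/min.
Outlet amounts (n = n₀ + ν ξ):
  B: 494.4 − 1(346.1) = 148.3
  A: 0 + 2(346.1) = 692.2
Total out = 148.3 + 692.2 = 840.5 mol/min.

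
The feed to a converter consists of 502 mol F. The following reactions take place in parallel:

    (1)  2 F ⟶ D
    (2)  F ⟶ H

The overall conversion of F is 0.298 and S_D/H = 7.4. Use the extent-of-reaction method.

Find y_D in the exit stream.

0.162

Conversion of F: F consumed = 0.298 × 502 = 149.6 mol = 2ξ₁ + 1ξ₂.
Selectivity: 1ξ₁ / (1ξ₂) = 7.4 → ξ₁ = 7.4 ξ₂.
Substitute: (2·7.4 + 1) ξ₂ = 149.6 → ξ₂ = 9.468 mol, ξ₁ = 70.06 mol.
Outlet amounts (n = n₀ + Σ ν·ξ):
  F: 502 − 2(70.06) − 1(9.468) = 352.4
  D: 0 + 1(70.06) = 70.06
  H: 0 + 1(9.468) = 9.468
Total out = 431.9 mol; y_D = 70.06 / 431.9 = 0.1622.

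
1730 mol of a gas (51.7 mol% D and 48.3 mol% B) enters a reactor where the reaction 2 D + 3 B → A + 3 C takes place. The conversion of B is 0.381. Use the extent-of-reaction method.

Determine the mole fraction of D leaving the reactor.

0.42

B reacted = 0.381 × 835.6 = 318.4 mol; ν_B = −3, so ξ = 318.4/3 = 106.1 mol.
Outlet amounts (n = n₀ + ν ξ):
  D: 894.4 − 2(106.1) = 682.2
  B: 835.6 − 3(106.1) = 517.2
  A: 0 + 1(106.1) = 106.1
  C: 0 + 3(106.1) = 318.4
Total out = 1624 mol; y_D = 682.2 / 1624 = 0.4201.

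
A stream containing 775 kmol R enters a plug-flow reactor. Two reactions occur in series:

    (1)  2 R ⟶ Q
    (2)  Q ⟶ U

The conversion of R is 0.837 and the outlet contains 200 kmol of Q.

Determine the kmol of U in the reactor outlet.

124 kmol

Conversion of R: R consumed = 2ξ₁ = 0.837 × 775 → ξ₁ = 324.3 kmol.
Q balance: n_Q = 0 + 1ξ₁ − 1ξ₂ = 200 → ξ₂ = (1·324.3 − 200)/1 = 124.3 kmol.
Outlet amounts (n = n₀ + Σ ν·ξ):
  R: 775 − 2(324.3) = 126.3
  Q: 0 + 1(324.3) − 1(124.3) = 200
  U: 0 + 1(124.3) = 124.3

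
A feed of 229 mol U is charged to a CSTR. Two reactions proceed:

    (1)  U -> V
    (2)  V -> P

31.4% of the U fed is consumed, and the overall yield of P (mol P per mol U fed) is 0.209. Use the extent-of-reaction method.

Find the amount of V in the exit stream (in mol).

Conversion of U: U consumed = 1ξ₁ = 0.314 × 229 → ξ₁ = 71.91 mol.
Yield of P: 1ξ₂ / 229 = 0.209 → ξ₂ = 47.86 mol.
Outlet amounts (n = n₀ + Σ ν·ξ):
  U: 229 − 1(71.91) = 157.1
  V: 0 + 1(71.91) − 1(47.86) = 24.05
  P: 0 + 1(47.86) = 47.86

24 mol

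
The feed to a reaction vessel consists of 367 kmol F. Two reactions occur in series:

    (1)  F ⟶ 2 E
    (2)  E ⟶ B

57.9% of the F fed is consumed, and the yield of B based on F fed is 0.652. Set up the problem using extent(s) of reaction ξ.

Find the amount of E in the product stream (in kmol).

Conversion of F: F consumed = 1ξ₁ = 0.579 × 367 → ξ₁ = 212.5 kmol.
Yield of B: 1ξ₂ / 367 = 0.652 → ξ₂ = 239.3 kmol.
Outlet amounts (n = n₀ + Σ ν·ξ):
  F: 367 − 1(212.5) = 154.5
  E: 0 + 2(212.5) − 1(239.3) = 185.7
  B: 0 + 1(239.3) = 239.3

186 kmol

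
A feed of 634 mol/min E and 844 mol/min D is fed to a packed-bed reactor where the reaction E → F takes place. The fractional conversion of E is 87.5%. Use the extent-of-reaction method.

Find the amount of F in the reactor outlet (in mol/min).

E reacted = 0.875 × 634 = 554.8 mol/min; ν_E = −1, so ξ = 554.8/1 = 554.8 mol/min.
Outlet amounts (n = n₀ + ν ξ):
  E: 634 − 1(554.8) = 79.25
  F: 0 + 1(554.8) = 554.8
  D: 844 (inert)

555 mol/min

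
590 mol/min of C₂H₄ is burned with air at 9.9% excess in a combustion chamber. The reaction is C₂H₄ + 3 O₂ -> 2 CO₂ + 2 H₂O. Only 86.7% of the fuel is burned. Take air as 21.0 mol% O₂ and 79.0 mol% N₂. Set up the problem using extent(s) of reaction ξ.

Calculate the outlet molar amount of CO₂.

1020 mol/min

Stoichiometric O₂ = 3 × 590 = 1770 mol/min; O₂ fed = 1770 × 1.099 = 1945 mol/min.
N₂ fed = 1945 × 79/21 = 7318 mol/min.
Fuel reacted = 0.867 × 590 → ξ = 511.5 mol/min.
Outlet (n = n₀ + ν ξ):
  C₂H₄: 590 − 1(511.5) = 78.47
  O₂: 1945 − 3(511.5) = 410.6
  N₂: 7318 (inert)
  CO₂: 0 + 2(511.5) = 1023
  H₂O: 0 + 2(511.5) = 1023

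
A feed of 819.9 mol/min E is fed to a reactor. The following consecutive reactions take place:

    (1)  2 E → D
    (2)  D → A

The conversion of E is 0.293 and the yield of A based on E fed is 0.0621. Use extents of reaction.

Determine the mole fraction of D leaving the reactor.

0.0989

Conversion of E: E consumed = 2ξ₁ = 0.293 × 819.9 → ξ₁ = 120.1 mol/min.
Yield of A: 1ξ₂ / 819.9 = 0.0621 → ξ₂ = 50.92 mol/min.
Outlet amounts (n = n₀ + Σ ν·ξ):
  E: 819.9 − 2(120.1) = 579.7
  D: 0 + 1(120.1) − 1(50.92) = 69.2
  A: 0 + 1(50.92) = 50.92
Total out = 699.8 mol/min; y_D = 69.2 / 699.8 = 0.09889.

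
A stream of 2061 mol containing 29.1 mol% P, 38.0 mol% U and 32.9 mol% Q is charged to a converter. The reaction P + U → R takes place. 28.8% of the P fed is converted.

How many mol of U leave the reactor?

P reacted = 0.288 × 599.8 = 172.7 mol; ν_P = −1, so ξ = 172.7/1 = 172.7 mol.
Outlet amounts (n = n₀ + ν ξ):
  P: 599.8 − 1(172.7) = 427
  U: 783.2 − 1(172.7) = 610.5
  R: 0 + 1(172.7) = 172.7
  Q: 678.1 (inert)

610 mol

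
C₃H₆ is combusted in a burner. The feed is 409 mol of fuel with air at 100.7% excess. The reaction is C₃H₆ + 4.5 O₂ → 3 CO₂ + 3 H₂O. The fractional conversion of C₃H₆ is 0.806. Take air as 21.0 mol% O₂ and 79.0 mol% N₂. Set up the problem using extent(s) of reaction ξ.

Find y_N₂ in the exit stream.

Stoichiometric O₂ = 4.5 × 409 = 1840 mol; O₂ fed = 1840 × 2.007 = 3694 mol.
N₂ fed = 3694 × 79/21 = 13900 mol.
Fuel reacted = 0.806 × 409 → ξ = 329.7 mol.
Outlet (n = n₀ + ν ξ):
  C₃H₆: 409 − 1(329.7) = 79.35
  O₂: 3694 − 4.5(329.7) = 2210
  N₂: 13900 (inert)
  CO₂: 0 + 3(329.7) = 989
  H₂O: 0 + 3(329.7) = 989
Total out = 18160 mol; y_N₂ = 13900 / 18160 = 0.765.

0.765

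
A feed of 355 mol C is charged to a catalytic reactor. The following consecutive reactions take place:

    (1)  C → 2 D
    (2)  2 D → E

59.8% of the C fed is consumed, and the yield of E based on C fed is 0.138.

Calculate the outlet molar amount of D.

327 mol

Conversion of C: C consumed = 1ξ₁ = 0.598 × 355 → ξ₁ = 212.3 mol.
Yield of E: 1ξ₂ / 355 = 0.138 → ξ₂ = 48.99 mol.
Outlet amounts (n = n₀ + Σ ν·ξ):
  C: 355 − 1(212.3) = 142.7
  D: 0 + 2(212.3) − 2(48.99) = 326.6
  E: 0 + 1(48.99) = 48.99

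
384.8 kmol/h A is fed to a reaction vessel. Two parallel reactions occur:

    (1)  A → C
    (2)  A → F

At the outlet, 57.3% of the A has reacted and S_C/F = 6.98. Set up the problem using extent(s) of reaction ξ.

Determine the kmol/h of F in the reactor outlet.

27.6 kmol/h

Conversion of A: A consumed = 0.573 × 384.8 = 220.5 kmol/h = 1ξ₁ + 1ξ₂.
Selectivity: 1ξ₁ / (1ξ₂) = 6.98 → ξ₁ = 6.98 ξ₂.
Substitute: (1·6.98 + 1) ξ₂ = 220.5 → ξ₂ = 27.63 kmol/h, ξ₁ = 192.9 kmol/h.
Outlet amounts (n = n₀ + Σ ν·ξ):
  A: 384.8 − 1(192.9) − 1(27.63) = 164.3
  C: 0 + 1(192.9) = 192.9
  F: 0 + 1(27.63) = 27.63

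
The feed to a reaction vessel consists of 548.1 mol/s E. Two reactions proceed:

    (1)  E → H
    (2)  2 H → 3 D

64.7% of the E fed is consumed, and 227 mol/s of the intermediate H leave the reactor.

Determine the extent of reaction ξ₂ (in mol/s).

Conversion of E: E consumed = 1ξ₁ = 0.647 × 548.1 → ξ₁ = 354.6 mol/s.
H balance: n_H = 0 + 1ξ₁ − 2ξ₂ = 227 → ξ₂ = (1·354.6 − 227)/2 = 63.81 mol/s.
Outlet amounts (n = n₀ + Σ ν·ξ):
  E: 548.1 − 1(354.6) = 193.5
  H: 0 + 1(354.6) − 2(63.81) = 227
  D: 0 + 3(63.81) = 191.4

ξ₂ = 63.8 mol/s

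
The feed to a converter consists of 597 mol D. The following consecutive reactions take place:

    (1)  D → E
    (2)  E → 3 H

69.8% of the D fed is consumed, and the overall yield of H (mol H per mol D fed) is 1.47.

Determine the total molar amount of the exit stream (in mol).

1180 mol

Conversion of D: D consumed = 1ξ₁ = 0.698 × 597 → ξ₁ = 416.7 mol.
Yield of H: 3ξ₂ / 597 = 1.47 → ξ₂ = 292.5 mol.
Outlet amounts (n = n₀ + Σ ν·ξ):
  D: 597 − 1(416.7) = 180.3
  E: 0 + 1(416.7) − 1(292.5) = 124.2
  H: 0 + 3(292.5) = 877.6
Total out = 180.3 + 124.2 + 877.6 = 1182 mol.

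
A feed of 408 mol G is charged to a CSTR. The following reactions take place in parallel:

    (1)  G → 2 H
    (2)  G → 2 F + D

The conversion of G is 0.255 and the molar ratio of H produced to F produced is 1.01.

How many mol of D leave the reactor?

Conversion of G: G consumed = 0.255 × 408 = 104 mol = 1ξ₁ + 1ξ₂.
Selectivity: 2ξ₁ / (2ξ₂) = 1.01 → ξ₁ = 1.01 ξ₂.
Substitute: (1·1.01 + 1) ξ₂ = 104 → ξ₂ = 51.76 mol, ξ₁ = 52.28 mol.
Outlet amounts (n = n₀ + Σ ν·ξ):
  G: 408 − 1(52.28) − 1(51.76) = 304
  H: 0 + 2(52.28) = 104.6
  F: 0 + 2(51.76) = 103.5
  D: 0 + 1(51.76) = 51.76

51.8 mol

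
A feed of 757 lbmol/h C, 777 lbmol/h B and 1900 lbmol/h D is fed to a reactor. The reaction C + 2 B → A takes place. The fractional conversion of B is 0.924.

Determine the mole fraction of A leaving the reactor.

B reacted = 0.924 × 777 = 717.9 lbmol/h; ν_B = −2, so ξ = 717.9/2 = 359 lbmol/h.
Outlet amounts (n = n₀ + ν ξ):
  C: 757 − 1(359) = 398
  B: 777 − 2(359) = 59.05
  A: 0 + 1(359) = 359
  D: 1900 (inert)
Total out = 2716 lbmol/h; y_A = 359 / 2716 = 0.1322.

0.132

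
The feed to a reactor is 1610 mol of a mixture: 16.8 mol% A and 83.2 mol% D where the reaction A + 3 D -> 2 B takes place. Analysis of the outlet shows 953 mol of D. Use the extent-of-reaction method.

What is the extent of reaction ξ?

For D: n = n₀ − 3ξ → 953 = 1340 − 3ξ, giving ξ = 128.8 mol.
Outlet amounts (n = n₀ + ν ξ):
  A: 270.5 − 1(128.8) = 141.6
  D: 1340 − 3(128.8) = 953
  B: 0 + 2(128.8) = 257.7

ξ = 129 mol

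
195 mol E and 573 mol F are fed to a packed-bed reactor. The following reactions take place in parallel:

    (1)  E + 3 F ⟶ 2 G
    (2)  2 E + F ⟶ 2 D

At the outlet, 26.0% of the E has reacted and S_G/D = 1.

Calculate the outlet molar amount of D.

Conversion of E: E consumed = 0.26 × 195 = 50.7 mol = 1ξ₁ + 2ξ₂.
Selectivity: 2ξ₁ / (2ξ₂) = 1 → ξ₁ = 1 ξ₂.
Substitute: (1·1 + 2) ξ₂ = 50.7 → ξ₂ = 16.9 mol, ξ₁ = 16.9 mol.
Outlet amounts (n = n₀ + Σ ν·ξ):
  E: 195 − 1(16.9) − 2(16.9) = 144.3
  F: 573 − 3(16.9) − 1(16.9) = 505.4
  G: 0 + 2(16.9) = 33.8
  D: 0 + 2(16.9) = 33.8

33.8 mol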